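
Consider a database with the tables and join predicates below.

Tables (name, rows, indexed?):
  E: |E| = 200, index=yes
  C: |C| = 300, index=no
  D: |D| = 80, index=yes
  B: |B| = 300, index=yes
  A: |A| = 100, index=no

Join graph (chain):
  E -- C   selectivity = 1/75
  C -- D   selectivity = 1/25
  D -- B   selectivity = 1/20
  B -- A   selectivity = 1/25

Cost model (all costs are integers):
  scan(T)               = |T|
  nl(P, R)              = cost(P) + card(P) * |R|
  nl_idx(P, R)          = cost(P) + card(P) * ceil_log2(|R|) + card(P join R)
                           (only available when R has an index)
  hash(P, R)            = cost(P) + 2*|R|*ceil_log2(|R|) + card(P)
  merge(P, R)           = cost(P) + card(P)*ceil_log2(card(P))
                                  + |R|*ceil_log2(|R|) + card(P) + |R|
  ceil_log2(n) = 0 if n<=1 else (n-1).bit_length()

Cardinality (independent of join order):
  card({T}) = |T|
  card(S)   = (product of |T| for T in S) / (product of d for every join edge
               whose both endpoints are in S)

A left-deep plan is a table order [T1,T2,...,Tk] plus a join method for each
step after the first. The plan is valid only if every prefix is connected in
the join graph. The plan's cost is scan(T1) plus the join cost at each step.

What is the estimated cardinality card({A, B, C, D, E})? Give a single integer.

Tables in S: A(100), B(300), C(300), D(80), E(200)
Edges inside S: E-C(d=75), C-D(d=25), D-B(d=20), B-A(d=25)
numerator = 100 * 300 * 300 * 80 * 200 = 144000000000
denominator = 75 * 25 * 20 * 25 = 937500
card(S) = 144000000000 / 937500 = 153600

153600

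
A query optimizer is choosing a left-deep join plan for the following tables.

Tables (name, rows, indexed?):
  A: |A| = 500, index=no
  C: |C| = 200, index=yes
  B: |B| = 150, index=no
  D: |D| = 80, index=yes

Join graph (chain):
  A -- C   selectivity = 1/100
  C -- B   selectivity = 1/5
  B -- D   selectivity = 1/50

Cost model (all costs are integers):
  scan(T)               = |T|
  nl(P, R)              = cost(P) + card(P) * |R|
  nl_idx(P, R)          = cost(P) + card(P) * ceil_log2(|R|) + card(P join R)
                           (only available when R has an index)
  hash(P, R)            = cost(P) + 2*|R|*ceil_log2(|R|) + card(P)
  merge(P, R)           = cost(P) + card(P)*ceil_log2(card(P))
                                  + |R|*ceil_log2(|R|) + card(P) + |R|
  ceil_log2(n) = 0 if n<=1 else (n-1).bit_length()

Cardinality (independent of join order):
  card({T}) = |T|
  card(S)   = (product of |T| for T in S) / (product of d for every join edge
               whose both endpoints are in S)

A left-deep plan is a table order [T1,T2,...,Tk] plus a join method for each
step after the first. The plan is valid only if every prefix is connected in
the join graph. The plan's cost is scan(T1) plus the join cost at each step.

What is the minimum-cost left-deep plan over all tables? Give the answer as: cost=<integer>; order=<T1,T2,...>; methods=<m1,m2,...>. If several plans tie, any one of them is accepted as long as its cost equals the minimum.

Selinger DP (subsets sized 1..n):
  {A}: scan cost=500, card=500
  {C}: scan cost=200, card=200
  {B}: scan cost=150, card=150
  {D}: scan cost=80, card=80
  {AC}: card=1000; try (C,hash)→4200, (C,nl_idx)→5500, (A,merge)→7000, (C,merge)→7300, (A,hash)→9400, (A,nl)→100200 …(+1); best=4200 via (C,hash)
  {BC}: card=6000; try (B,hash)→2800, (C,merge)→3300, (B,merge)→3350, (C,hash)→3500, (C,nl_idx)→7350, (C,nl)→30150 …(+1); best=2800 via (B,hash)
  {BD}: card=240; try (D,hash)→1420, (D,nl_idx)→1440, (B,merge)→2070, (D,merge)→2140, (B,hash)→2560, (B,nl)→12080 …(+1); best=1420 via (D,hash)
  {ABC}: card=30000; try (B,hash)→7600, (B,merge)→16550, (A,hash)→17800, (A,merge)→91800, (B,nl)→154200, (A,nl)→3002800; best=7600 via (B,hash)
  {BCD}: card=9600; try (C,hash)→4860, (C,merge)→5380, (D,hash)→9920, (C,nl_idx)→12940, (C,nl)→49420, (D,nl_idx)→54400 …(+2); best=4860 via (C,hash)
  {ABCD}: card=48000; try (A,hash)→23460, (D,hash)→38720, (A,merge)→153860, (D,nl_idx)→265600, (D,merge)→488240, (D,nl)→2407600 …(+1); best=23460 via (A,hash)

cost=23460; order=B,D,C,A; methods=hash,hash,hash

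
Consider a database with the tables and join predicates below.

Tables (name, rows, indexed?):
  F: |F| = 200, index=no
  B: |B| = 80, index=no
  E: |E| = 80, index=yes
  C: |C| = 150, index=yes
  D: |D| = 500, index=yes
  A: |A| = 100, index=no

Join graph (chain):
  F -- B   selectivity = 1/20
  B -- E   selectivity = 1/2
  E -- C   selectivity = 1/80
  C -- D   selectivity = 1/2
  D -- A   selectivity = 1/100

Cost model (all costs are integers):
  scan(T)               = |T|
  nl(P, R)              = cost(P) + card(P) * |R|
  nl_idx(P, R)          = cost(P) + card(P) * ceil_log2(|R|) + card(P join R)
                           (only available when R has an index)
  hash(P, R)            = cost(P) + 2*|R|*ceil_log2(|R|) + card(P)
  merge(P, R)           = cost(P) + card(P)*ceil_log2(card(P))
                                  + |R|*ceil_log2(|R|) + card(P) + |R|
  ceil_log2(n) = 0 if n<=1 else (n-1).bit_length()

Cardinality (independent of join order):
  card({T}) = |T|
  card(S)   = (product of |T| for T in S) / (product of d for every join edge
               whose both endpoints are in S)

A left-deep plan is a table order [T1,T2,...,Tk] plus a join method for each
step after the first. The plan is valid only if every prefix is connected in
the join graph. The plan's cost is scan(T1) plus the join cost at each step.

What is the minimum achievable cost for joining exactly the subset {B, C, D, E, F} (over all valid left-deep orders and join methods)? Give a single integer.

80340

Selinger DP over subsets of {B,C,D,E,F}:
  {F}: scan cost=200, card=200
  {B}: scan cost=80, card=80
  {E}: scan cost=80, card=80
  {C}: scan cost=150, card=150
  {D}: scan cost=500, card=500
  {BF}: card=800; try (B,hash)→1520, (F,merge)→2520, (B,merge)→2640, (F,hash)→3360, (F,nl)→16080, (B,nl)→16200; best=1520 via (B,hash)
  {BE}: card=3200; try (E,hash)→1280, (B,hash)→1280, (E,merge)→1360, (B,merge)→1360, (E,nl_idx)→3840, (E,nl)→6480 …(+1); best=1280 via (E,hash)
  {CE}: card=150; try (C,nl_idx)→870, (E,nl_idx)→1350, (E,hash)→1420, (C,merge)→2070, (E,merge)→2140, (C,hash)→2560 …(+2); best=870 via (C,nl_idx)
  {CD}: card=37500; try (C,hash)→3400, (D,merge)→6500, (C,merge)→6850, (D,hash)→9300, (D,nl_idx)→39000, (C,nl_idx)→42000 …(+2); best=3400 via (C,hash)
  {BEF}: card=32000; try (E,hash)→3440, (F,hash)→7680, (E,merge)→10960, (E,nl_idx)→39120, (F,merge)→44680, (E,nl)→65520 …(+1); best=3440 via (E,hash)
  {BCE}: card=6000; try (B,hash)→2140, (B,merge)→2860, (C,hash)→6880, (B,nl)→12870, (C,nl_idx)→32880, (C,merge)→44230 …(+1); best=2140 via (B,hash)
  {CDE}: card=37500; try (D,merge)→7220, (D,hash)→10020, (D,nl_idx)→39720, (E,hash)→42020, (D,nl)→75870, (E,nl_idx)→303400 …(+2); best=7220 via (D,merge)
  {BCEF}: card=60000; try (F,hash)→11340, (C,hash)→37840, (F,merge)→87940, (C,nl_idx)→319440, (C,merge)→516790, (F,nl)→1202140 …(+1); best=11340 via (F,hash)
  {BCDE}: card=1500000; try (D,hash)→17140, (B,hash)→45840, (D,merge)→91140, (B,merge)→645360, (D,nl_idx)→1556140, (D,nl)→3002140 …(+1); best=17140 via (D,hash)
  {BCDEF}: card=15000000; try (D,hash)→80340, (D,merge)→1036340, (F,hash)→1520340, (D,nl_idx)→15551340, (D,nl)→30011340, (F,merge)→33018940 …(+1); best=80340 via (D,hash)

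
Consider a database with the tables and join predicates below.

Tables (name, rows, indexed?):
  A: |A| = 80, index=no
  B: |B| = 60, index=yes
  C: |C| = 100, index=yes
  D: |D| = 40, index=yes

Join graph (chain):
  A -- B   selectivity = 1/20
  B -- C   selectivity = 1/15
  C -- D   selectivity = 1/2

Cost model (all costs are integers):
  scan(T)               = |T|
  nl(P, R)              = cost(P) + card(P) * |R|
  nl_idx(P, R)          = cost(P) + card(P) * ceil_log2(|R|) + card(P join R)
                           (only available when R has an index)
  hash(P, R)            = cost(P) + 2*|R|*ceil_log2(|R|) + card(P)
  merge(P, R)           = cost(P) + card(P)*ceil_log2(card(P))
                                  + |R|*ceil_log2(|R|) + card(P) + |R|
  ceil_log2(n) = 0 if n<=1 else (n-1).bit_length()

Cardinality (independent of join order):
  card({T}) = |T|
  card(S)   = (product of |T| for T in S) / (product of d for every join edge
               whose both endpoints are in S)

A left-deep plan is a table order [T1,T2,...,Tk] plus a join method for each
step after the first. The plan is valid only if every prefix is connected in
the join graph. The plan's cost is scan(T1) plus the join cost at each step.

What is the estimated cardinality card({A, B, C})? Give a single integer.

Tables in S: A(80), B(60), C(100)
Edges inside S: A-B(d=20), B-C(d=15)
numerator = 80 * 60 * 100 = 480000
denominator = 20 * 15 = 300
card(S) = 480000 / 300 = 1600

1600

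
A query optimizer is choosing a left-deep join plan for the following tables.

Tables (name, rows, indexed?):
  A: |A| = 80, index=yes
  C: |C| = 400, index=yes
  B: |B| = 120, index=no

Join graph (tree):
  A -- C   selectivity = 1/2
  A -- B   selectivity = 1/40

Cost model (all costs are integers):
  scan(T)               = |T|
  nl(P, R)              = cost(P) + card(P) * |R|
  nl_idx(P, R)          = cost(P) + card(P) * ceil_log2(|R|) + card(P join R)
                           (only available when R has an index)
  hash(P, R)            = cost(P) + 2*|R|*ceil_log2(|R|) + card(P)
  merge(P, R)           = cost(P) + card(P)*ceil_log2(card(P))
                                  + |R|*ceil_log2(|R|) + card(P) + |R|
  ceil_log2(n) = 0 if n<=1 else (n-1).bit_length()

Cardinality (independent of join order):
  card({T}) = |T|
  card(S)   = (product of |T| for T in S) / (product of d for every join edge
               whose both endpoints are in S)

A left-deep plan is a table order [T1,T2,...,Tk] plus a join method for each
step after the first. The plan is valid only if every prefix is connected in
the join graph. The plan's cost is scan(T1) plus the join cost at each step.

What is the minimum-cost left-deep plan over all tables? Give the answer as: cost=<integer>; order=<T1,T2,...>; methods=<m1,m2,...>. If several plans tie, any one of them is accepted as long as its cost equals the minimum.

Selinger DP (subsets sized 1..n):
  {A}: scan cost=80, card=80
  {C}: scan cost=400, card=400
  {B}: scan cost=120, card=120
  {AC}: card=16000; try (A,hash)→1920, (C,merge)→4720, (A,merge)→5040, (C,hash)→7360, (C,nl_idx)→16800, (A,nl_idx)→19200 …(+2); best=1920 via (A,hash)
  {AB}: card=240; try (A,nl_idx)→1200, (A,hash)→1360, (B,merge)→1680, (A,merge)→1720, (B,hash)→1840, (B,nl)→9680 …(+1); best=1200 via (A,nl_idx)
  {ABC}: card=48000; try (C,merge)→7360, (C,hash)→8640, (B,hash)→19600, (C,nl_idx)→51360, (C,nl)→97200, (B,merge)→242880 …(+1); best=7360 via (C,merge)

cost=7360; order=B,A,C; methods=nl_idx,merge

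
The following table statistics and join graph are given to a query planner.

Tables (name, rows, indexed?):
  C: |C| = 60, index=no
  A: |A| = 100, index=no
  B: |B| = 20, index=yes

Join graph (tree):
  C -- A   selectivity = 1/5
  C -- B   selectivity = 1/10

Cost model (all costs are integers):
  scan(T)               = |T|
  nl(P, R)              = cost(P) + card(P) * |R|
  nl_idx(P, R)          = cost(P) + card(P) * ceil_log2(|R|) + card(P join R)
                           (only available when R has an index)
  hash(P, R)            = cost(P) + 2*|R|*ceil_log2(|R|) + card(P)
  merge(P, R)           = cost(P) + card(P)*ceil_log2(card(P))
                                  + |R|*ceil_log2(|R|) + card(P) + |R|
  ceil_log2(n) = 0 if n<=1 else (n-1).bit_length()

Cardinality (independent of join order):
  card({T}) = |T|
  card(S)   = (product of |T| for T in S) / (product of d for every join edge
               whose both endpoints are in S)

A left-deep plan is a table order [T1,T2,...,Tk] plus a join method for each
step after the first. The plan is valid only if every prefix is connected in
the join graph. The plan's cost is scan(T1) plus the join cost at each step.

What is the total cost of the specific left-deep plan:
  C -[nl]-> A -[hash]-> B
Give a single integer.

7460

step 1: scan C: cost=60, card=60
step 2: join A via nl
    card(P join A) = 60*100/(5) = 1200
    cost = 60 + 60*100 = 6060
step 3: join B via hash
    card(P join B) = 1200*20/(10) = 2400
    cost = 6060 + 2*20*5 + 1200 = 7460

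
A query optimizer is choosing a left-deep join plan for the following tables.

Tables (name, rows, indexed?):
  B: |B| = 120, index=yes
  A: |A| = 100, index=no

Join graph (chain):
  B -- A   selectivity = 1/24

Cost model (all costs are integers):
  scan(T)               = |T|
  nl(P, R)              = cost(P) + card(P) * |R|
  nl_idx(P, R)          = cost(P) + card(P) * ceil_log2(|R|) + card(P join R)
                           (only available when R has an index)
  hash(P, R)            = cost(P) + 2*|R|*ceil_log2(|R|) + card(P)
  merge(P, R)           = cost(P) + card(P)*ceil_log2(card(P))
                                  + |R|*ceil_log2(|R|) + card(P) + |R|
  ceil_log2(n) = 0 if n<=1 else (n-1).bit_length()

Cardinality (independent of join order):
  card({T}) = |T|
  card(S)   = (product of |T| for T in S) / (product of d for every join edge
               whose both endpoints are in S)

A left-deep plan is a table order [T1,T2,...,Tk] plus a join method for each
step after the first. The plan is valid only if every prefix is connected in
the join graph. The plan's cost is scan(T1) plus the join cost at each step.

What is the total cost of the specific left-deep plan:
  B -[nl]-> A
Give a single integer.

step 1: scan B: cost=120, card=120
step 2: join A via nl
    card(P join A) = 120*100/(24) = 500
    cost = 120 + 120*100 = 12120

12120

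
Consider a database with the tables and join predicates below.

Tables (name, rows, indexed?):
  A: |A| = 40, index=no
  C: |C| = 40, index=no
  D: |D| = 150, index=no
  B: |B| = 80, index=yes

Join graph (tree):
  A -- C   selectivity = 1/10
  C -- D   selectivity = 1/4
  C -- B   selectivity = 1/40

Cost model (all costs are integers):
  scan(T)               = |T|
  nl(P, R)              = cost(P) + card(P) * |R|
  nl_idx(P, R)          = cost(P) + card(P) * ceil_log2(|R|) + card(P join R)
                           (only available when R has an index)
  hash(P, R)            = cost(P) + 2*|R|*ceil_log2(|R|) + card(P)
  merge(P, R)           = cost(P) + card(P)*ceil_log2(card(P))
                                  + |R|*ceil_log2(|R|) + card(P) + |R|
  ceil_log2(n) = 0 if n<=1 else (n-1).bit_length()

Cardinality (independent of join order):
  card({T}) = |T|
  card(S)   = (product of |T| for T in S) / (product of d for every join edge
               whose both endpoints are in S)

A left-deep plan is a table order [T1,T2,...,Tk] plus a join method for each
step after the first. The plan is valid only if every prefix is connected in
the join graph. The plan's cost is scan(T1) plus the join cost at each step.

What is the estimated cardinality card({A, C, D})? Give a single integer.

Tables in S: A(40), C(40), D(150)
Edges inside S: A-C(d=10), C-D(d=4)
numerator = 40 * 40 * 150 = 240000
denominator = 10 * 4 = 40
card(S) = 240000 / 40 = 6000

6000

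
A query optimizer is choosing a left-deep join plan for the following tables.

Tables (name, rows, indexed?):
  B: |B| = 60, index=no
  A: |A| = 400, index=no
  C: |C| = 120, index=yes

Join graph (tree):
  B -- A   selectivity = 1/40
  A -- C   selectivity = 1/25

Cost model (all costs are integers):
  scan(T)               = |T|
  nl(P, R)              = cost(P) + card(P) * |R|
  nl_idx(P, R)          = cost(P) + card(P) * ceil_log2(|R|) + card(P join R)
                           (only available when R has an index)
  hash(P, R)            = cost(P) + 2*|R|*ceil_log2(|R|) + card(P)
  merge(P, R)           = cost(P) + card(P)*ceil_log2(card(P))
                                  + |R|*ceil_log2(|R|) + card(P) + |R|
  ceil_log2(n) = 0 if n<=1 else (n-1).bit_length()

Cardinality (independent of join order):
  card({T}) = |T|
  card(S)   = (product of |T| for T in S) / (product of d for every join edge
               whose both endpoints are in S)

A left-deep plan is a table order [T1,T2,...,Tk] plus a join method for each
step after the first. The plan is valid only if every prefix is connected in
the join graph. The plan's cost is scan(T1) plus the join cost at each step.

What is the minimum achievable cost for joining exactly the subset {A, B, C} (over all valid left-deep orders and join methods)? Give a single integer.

3800

Selinger DP over subsets of {A,B,C}:
  {B}: scan cost=60, card=60
  {A}: scan cost=400, card=400
  {C}: scan cost=120, card=120
  {AB}: card=600; try (B,hash)→1520, (A,merge)→4480, (B,merge)→4820, (A,hash)→7320, (A,nl)→24060, (B,nl)→24400; best=1520 via (B,hash)
  {AC}: card=1920; try (C,hash)→2480, (A,merge)→5080, (C,nl_idx)→5120, (C,merge)→5360, (A,hash)→7440, (A,nl)→48120 …(+1); best=2480 via (C,hash)
  {ABC}: card=2880; try (C,hash)→3800, (B,hash)→5120, (C,nl_idx)→8600, (C,merge)→9080, (B,merge)→25940, (C,nl)→73520 …(+1); best=3800 via (C,hash)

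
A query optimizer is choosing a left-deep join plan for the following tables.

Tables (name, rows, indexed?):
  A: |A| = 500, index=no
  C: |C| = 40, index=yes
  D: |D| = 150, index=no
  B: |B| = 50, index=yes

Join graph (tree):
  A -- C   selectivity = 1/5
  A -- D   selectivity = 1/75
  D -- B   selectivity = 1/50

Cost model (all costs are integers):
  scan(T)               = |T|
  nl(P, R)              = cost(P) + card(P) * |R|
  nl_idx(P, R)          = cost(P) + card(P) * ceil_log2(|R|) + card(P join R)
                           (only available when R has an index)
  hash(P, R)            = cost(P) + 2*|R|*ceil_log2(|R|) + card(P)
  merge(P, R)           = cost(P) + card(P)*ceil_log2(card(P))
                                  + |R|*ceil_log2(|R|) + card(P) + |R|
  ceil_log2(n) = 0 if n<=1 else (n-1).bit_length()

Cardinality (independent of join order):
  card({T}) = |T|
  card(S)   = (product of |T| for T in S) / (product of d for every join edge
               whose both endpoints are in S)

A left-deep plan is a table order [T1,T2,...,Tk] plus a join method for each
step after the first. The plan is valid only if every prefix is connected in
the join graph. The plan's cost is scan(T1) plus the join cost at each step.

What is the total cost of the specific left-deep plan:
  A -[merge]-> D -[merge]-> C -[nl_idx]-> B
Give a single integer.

step 1: scan A: cost=500, card=500
step 2: join D via merge
    card(P join D) = 500*150/(75) = 1000
    cost = 500 + 500*9 + 150*8 + 500 + 150 = 6850
step 3: join C via merge
    card(P join C) = 1000*40/(5) = 8000
    cost = 6850 + 1000*10 + 40*6 + 1000 + 40 = 18130
step 4: join B via nl_idx
    card(P join B) = 8000*50/(50) = 8000
    cost = 18130 + 8000*6 + 8000 = 74130

74130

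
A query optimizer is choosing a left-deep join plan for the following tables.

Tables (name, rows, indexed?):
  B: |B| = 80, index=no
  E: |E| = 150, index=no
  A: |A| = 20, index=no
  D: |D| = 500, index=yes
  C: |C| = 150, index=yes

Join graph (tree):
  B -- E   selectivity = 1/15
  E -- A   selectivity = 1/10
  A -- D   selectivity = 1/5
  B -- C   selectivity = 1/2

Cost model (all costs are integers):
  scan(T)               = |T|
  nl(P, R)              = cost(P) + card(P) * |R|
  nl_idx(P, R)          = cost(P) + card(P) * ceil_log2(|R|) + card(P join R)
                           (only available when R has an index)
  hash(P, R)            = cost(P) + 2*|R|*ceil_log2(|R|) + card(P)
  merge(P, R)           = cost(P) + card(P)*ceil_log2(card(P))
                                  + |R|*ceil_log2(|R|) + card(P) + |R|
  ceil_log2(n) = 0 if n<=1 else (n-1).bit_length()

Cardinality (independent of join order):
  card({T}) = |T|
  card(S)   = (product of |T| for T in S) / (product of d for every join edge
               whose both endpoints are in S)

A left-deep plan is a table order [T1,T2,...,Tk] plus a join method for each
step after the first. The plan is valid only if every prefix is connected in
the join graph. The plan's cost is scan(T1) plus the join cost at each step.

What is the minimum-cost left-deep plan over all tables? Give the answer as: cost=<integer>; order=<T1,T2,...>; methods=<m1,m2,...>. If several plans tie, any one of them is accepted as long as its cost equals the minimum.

cost=134920; order=E,A,B,C,D; methods=hash,hash,hash,hash

Selinger DP (subsets sized 1..n):
  {B}: scan cost=80, card=80
  {E}: scan cost=150, card=150
  {A}: scan cost=20, card=20
  {D}: scan cost=500, card=500
  {C}: scan cost=150, card=150
  {BE}: card=800; try (B,hash)→1420, (E,merge)→2070, (B,merge)→2140, (E,hash)→2560, (E,nl)→12080, (B,nl)→12150; best=1420 via (B,hash)
  {BC}: card=6000; try (B,hash)→1420, (C,merge)→2070, (B,merge)→2140, (C,hash)→2560, (C,nl_idx)→6720, (C,nl)→12080 …(+1); best=1420 via (B,hash)
  {AE}: card=300; try (A,hash)→500, (E,merge)→1490, (A,merge)→1620, (E,hash)→2440, (E,nl)→3020, (A,nl)→3150; best=500 via (A,hash)
  {AD}: card=2000; try (A,hash)→1200, (D,nl_idx)→2200, (D,merge)→5140, (A,merge)→5620, (D,hash)→9040, (D,nl)→10020 …(+1); best=1200 via (A,hash)
  {ABE}: card=1600; try (B,hash)→1920, (A,hash)→2420, (B,merge)→4140, (A,merge)→10340, (A,nl)→17420, (B,nl)→24500; best=1920 via (B,hash)
  {BCE}: card=60000; try (C,hash)→4620, (E,hash)→9820, (C,merge)→11570, (C,nl_idx)→67820, (E,merge)→86770, (C,nl)→121420 …(+1); best=4620 via (C,hash)
  {ADE}: card=30000; try (E,hash)→5600, (D,merge)→8500, (D,hash)→9800, (E,merge)→26550, (D,nl_idx)→33200, (D,nl)→150500 …(+1); best=5600 via (E,hash)
  {ABDE}: card=160000; try (D,hash)→12520, (D,merge)→26120, (B,hash)→36720, (D,nl_idx)→176320, (B,merge)→486240, (D,nl)→801920 …(+1); best=12520 via (D,hash)
  {ABCE}: card=120000; try (C,hash)→5920, (C,merge)→22470, (A,hash)→64820, (C,nl_idx)→134720, (C,nl)→241920, (A,merge)→1024740 …(+1); best=5920 via (C,hash)
  {ABCDE}: card=12000000; try (D,hash)→134920, (C,hash)→174920, (D,merge)→2170920, (C,merge)→3053870, (D,nl_idx)→13085920, (C,nl_idx)→13292520 …(+2); best=134920 via (D,hash)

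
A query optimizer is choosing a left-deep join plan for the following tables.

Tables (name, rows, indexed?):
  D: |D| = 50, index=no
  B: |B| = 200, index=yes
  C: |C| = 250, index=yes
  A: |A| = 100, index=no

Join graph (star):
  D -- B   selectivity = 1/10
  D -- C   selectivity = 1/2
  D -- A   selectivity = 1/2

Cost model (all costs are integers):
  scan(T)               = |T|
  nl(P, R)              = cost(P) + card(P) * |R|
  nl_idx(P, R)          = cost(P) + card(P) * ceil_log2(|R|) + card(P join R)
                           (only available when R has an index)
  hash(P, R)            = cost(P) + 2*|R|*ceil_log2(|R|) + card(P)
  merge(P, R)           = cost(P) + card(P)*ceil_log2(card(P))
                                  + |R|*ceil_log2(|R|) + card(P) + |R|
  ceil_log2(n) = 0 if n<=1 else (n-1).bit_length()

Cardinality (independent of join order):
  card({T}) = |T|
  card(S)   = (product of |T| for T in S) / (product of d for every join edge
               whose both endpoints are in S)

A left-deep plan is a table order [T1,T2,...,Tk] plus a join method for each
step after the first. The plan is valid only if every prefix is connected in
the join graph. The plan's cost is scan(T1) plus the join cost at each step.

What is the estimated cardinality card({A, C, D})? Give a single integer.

Tables in S: A(100), C(250), D(50)
Edges inside S: D-C(d=2), D-A(d=2)
numerator = 100 * 250 * 50 = 1250000
denominator = 2 * 2 = 4
card(S) = 1250000 / 4 = 312500

312500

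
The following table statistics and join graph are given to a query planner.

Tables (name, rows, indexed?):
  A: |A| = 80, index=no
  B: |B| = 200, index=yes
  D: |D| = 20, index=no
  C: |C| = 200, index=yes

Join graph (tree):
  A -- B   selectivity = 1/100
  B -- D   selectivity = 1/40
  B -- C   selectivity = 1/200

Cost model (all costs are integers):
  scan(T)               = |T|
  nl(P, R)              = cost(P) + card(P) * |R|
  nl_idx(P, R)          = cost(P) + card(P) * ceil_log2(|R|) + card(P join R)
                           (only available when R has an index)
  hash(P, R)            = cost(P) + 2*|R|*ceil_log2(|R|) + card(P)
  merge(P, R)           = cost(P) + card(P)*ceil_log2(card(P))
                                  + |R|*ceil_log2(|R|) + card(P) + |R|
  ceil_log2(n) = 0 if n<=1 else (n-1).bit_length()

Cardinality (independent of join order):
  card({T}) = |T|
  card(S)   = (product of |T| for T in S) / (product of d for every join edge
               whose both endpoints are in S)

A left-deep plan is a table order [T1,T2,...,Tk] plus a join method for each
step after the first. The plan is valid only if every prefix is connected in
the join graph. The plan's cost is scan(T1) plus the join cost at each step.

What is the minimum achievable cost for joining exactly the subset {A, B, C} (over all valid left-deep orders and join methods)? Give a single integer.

2320

Selinger DP over subsets of {A,B,C}:
  {A}: scan cost=80, card=80
  {B}: scan cost=200, card=200
  {C}: scan cost=200, card=200
  {AB}: card=160; try (B,nl_idx)→880, (A,hash)→1520, (B,merge)→2520, (A,merge)→2640, (B,hash)→3360, (B,nl)→16080 …(+1); best=880 via (B,nl_idx)
  {BC}: card=200; try (C,nl_idx)→2000, (B,nl_idx)→2000, (C,hash)→3600, (B,hash)→3600, (C,merge)→3800, (B,merge)→3800 …(+2); best=2000 via (C,nl_idx)
  {ABC}: card=160; try (C,nl_idx)→2320, (A,hash)→3320, (C,merge)→4120, (C,hash)→4240, (A,merge)→4440, (A,nl)→18000 …(+1); best=2320 via (C,nl_idx)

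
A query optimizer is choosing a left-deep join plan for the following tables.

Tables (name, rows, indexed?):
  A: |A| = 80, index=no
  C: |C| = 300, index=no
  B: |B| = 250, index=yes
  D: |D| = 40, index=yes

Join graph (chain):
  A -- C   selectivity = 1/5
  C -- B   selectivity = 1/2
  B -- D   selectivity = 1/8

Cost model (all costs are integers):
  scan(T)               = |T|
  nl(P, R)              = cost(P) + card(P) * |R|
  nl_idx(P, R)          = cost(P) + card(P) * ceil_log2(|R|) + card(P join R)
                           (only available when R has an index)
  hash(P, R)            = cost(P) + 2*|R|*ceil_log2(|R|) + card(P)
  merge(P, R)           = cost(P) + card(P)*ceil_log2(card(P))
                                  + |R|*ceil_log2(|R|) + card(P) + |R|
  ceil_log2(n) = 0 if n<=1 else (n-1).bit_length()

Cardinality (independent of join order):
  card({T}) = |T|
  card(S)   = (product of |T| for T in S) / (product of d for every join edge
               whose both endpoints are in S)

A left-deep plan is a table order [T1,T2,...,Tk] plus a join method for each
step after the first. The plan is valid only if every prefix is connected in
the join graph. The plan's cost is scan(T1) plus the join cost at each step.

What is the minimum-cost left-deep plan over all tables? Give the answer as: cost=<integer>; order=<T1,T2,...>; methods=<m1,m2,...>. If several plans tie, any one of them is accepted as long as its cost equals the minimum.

cost=196250; order=B,D,C,A; methods=hash,hash,hash

Selinger DP (subsets sized 1..n):
  {A}: scan cost=80, card=80
  {C}: scan cost=300, card=300
  {B}: scan cost=250, card=250
  {D}: scan cost=40, card=40
  {AC}: card=4800; try (A,hash)→1720, (C,merge)→3720, (A,merge)→3940, (C,hash)→5560, (C,nl)→24080, (A,nl)→24300; best=1720 via (A,hash)
  {BC}: card=37500; try (B,hash)→4600, (C,merge)→5500, (B,merge)→5550, (C,hash)→5900, (B,nl_idx)→40200, (C,nl)→75250 …(+1); best=4600 via (B,hash)
  {BD}: card=1250; try (D,hash)→980, (B,nl_idx)→1610, (B,merge)→2570, (D,merge)→2780, (D,nl_idx)→3000, (B,hash)→4080 …(+2); best=980 via (D,hash)
  {ABC}: card=600000; try (B,hash)→10520, (A,hash)→43220, (B,merge)→71170, (B,nl_idx)→640120, (A,merge)→642740, (B,nl)→1201720 …(+1); best=10520 via (B,hash)
  {BCD}: card=187500; try (C,hash)→7630, (C,merge)→18980, (D,hash)→42580, (C,nl)→375980, (D,nl_idx)→417100, (D,merge)→642380 …(+1); best=7630 via (C,hash)
  {ABCD}: card=3000000; try (A,hash)→196250, (D,hash)→611000, (A,merge)→3570770, (D,nl_idx)→6610520, (D,merge)→12610800, (A,nl)→15007630 …(+1); best=196250 via (A,hash)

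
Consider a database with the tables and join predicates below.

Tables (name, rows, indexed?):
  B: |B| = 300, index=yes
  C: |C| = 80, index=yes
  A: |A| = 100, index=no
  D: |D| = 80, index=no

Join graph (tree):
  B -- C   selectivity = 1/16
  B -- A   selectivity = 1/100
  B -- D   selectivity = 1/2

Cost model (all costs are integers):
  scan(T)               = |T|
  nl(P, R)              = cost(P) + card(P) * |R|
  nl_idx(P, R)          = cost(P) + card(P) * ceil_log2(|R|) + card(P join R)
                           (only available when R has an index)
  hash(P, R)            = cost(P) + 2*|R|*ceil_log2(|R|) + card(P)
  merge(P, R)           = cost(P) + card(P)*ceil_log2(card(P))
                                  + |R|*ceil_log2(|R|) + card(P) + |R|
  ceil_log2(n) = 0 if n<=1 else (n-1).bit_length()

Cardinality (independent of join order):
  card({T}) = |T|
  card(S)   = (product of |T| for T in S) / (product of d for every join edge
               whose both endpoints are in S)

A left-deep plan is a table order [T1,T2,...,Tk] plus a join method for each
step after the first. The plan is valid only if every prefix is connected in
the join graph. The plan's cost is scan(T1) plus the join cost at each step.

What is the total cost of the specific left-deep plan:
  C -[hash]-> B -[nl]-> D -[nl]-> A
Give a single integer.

6125560

step 1: scan C: cost=80, card=80
step 2: join B via hash
    card(P join B) = 80*300/(16) = 1500
    cost = 80 + 2*300*9 + 80 = 5560
step 3: join D via nl
    card(P join D) = 1500*80/(2) = 60000
    cost = 5560 + 1500*80 = 125560
step 4: join A via nl
    card(P join A) = 60000*100/(100) = 60000
    cost = 125560 + 60000*100 = 6125560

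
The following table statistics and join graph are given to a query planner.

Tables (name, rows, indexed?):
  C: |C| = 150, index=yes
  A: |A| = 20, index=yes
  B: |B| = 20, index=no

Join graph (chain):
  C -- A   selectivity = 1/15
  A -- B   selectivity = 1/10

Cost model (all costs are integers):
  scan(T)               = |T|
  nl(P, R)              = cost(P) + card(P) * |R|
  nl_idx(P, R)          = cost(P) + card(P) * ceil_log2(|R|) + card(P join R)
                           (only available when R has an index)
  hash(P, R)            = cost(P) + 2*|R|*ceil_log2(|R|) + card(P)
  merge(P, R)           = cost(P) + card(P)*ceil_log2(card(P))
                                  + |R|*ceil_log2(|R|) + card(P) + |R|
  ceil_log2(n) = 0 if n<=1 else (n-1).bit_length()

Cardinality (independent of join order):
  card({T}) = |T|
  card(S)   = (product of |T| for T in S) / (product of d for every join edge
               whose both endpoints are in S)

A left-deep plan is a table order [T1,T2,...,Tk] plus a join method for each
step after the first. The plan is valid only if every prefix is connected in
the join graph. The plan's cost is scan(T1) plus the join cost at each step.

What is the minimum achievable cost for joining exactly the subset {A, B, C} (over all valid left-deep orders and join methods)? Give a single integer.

780

Selinger DP over subsets of {A,B,C}:
  {C}: scan cost=150, card=150
  {A}: scan cost=20, card=20
  {B}: scan cost=20, card=20
  {AC}: card=200; try (C,nl_idx)→380, (A,hash)→500, (A,nl_idx)→1100, (C,merge)→1490, (A,merge)→1620, (C,hash)→2440 …(+2); best=380 via (C,nl_idx)
  {AB}: card=40; try (A,nl_idx)→160, (B,hash)→240, (A,hash)→240, (B,merge)→260, (A,merge)→260, (B,nl)→420 …(+1); best=160 via (A,nl_idx)
  {ABC}: card=400; try (B,hash)→780, (C,nl_idx)→880, (C,merge)→1790, (B,merge)→2300, (C,hash)→2600, (B,nl)→4380 …(+1); best=780 via (B,hash)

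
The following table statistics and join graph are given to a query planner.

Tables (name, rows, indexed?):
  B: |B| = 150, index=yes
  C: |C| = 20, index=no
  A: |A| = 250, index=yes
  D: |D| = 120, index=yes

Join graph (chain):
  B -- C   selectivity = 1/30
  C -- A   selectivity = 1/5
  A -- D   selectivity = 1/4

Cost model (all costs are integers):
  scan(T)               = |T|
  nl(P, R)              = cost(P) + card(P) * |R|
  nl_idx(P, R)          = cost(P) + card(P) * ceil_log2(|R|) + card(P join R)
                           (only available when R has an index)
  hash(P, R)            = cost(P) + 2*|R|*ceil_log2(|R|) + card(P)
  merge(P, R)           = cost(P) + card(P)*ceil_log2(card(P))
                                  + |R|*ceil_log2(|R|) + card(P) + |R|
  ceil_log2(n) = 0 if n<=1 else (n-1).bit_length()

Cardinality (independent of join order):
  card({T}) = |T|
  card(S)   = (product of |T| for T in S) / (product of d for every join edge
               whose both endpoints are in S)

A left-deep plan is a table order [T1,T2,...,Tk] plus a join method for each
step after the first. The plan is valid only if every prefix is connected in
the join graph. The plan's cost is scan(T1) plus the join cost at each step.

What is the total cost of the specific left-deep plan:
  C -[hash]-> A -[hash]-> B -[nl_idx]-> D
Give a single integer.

step 1: scan C: cost=20, card=20
step 2: join A via hash
    card(P join A) = 20*250/(5) = 1000
    cost = 20 + 2*250*8 + 20 = 4040
step 3: join B via hash
    card(P join B) = 1000*150/(30) = 5000
    cost = 4040 + 2*150*8 + 1000 = 7440
step 4: join D via nl_idx
    card(P join D) = 5000*120/(4) = 150000
    cost = 7440 + 5000*7 + 150000 = 192440

192440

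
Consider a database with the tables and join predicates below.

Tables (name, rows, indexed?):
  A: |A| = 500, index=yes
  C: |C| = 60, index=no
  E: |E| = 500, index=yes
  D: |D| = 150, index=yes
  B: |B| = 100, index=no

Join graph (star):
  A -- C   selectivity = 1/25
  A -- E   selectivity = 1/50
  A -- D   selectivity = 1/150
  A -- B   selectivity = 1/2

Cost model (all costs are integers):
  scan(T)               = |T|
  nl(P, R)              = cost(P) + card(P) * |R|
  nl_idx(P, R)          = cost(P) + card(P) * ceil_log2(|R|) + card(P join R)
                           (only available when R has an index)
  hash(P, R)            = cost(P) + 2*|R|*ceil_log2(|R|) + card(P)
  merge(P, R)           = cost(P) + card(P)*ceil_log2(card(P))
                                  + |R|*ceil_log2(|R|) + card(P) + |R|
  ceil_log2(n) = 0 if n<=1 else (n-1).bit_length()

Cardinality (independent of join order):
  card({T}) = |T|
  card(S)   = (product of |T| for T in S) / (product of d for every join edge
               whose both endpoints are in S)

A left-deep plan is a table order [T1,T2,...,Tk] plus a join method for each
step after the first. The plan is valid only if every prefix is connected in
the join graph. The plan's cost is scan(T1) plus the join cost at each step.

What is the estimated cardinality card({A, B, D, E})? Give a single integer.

250000

Tables in S: A(500), B(100), D(150), E(500)
Edges inside S: A-E(d=50), A-D(d=150), A-B(d=2)
numerator = 500 * 100 * 150 * 500 = 3750000000
denominator = 50 * 150 * 2 = 15000
card(S) = 3750000000 / 15000 = 250000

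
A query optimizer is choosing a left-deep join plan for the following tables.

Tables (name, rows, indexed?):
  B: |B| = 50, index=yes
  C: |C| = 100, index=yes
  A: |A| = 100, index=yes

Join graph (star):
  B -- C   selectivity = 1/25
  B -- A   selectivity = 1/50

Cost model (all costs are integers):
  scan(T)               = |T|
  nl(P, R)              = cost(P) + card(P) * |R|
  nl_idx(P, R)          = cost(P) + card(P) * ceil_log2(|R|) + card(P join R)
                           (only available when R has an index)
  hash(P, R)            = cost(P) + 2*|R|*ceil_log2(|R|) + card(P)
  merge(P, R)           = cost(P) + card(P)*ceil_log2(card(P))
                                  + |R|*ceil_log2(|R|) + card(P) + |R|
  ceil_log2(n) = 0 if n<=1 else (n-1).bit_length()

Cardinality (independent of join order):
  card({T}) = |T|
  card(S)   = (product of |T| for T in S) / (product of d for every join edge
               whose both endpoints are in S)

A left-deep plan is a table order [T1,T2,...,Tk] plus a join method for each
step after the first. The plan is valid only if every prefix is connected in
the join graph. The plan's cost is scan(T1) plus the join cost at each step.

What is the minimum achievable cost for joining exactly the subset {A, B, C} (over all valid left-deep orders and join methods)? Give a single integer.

1600

Selinger DP over subsets of {A,B,C}:
  {B}: scan cost=50, card=50
  {C}: scan cost=100, card=100
  {A}: scan cost=100, card=100
  {BC}: card=200; try (C,nl_idx)→600, (B,hash)→800, (B,nl_idx)→900, (C,merge)→1200, (B,merge)→1250, (C,hash)→1500 …(+2); best=600 via (C,nl_idx)
  {AB}: card=100; try (A,nl_idx)→500, (B,hash)→800, (B,nl_idx)→800, (A,merge)→1200, (B,merge)→1250, (A,hash)→1500 …(+2); best=500 via (A,nl_idx)
  {ABC}: card=400; try (C,nl_idx)→1600, (C,hash)→2000, (C,merge)→2100, (A,hash)→2200, (A,nl_idx)→2400, (A,merge)→3200 …(+2); best=1600 via (C,nl_idx)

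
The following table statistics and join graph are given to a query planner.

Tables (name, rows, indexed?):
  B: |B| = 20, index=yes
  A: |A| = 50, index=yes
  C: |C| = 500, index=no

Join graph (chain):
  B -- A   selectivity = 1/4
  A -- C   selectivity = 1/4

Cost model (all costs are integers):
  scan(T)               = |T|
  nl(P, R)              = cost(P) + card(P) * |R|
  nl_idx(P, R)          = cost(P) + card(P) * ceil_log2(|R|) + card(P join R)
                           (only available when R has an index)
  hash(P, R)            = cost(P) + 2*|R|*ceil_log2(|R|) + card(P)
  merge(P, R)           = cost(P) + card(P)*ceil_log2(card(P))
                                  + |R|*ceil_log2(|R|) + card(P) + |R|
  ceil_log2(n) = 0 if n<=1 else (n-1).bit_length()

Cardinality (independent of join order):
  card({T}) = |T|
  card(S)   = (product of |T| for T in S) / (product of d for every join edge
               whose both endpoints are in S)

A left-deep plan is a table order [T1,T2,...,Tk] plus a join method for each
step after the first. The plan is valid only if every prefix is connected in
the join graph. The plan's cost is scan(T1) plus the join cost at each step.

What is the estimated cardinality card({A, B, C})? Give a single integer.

31250

Tables in S: A(50), B(20), C(500)
Edges inside S: B-A(d=4), A-C(d=4)
numerator = 50 * 20 * 500 = 500000
denominator = 4 * 4 = 16
card(S) = 500000 / 16 = 31250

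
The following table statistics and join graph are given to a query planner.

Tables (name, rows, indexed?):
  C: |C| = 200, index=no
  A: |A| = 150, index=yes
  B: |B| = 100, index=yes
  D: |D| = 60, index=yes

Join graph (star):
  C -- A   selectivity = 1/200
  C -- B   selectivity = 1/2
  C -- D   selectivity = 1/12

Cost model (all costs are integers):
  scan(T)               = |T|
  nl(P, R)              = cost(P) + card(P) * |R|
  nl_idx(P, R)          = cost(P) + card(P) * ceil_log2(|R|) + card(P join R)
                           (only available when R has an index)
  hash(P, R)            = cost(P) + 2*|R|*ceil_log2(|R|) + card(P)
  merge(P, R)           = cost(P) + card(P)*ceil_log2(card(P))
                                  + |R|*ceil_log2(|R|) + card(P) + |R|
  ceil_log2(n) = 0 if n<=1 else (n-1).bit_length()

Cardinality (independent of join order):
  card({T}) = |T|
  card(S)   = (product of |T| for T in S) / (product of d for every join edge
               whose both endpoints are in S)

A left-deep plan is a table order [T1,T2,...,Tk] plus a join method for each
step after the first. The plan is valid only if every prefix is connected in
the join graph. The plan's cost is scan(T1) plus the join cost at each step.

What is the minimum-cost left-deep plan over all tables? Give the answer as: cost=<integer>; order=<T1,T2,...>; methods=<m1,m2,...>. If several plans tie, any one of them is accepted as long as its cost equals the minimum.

cost=4970; order=C,A,D,B; methods=nl_idx,hash,hash

Selinger DP (subsets sized 1..n):
  {C}: scan cost=200, card=200
  {A}: scan cost=150, card=150
  {B}: scan cost=100, card=100
  {D}: scan cost=60, card=60
  {AC}: card=150; try (A,nl_idx)→1950, (A,hash)→2800, (C,merge)→3300, (A,merge)→3350, (C,hash)→3500, (C,nl)→30150 …(+1); best=1950 via (A,nl_idx)
  {BC}: card=10000; try (B,hash)→1800, (C,merge)→2700, (B,merge)→2800, (C,hash)→3400, (B,nl_idx)→11600, (C,nl)→20100 …(+1); best=1800 via (B,hash)
  {CD}: card=1000; try (D,hash)→1120, (C,merge)→2280, (D,nl_idx)→2400, (D,merge)→2420, (C,hash)→3320, (C,nl)→12060 …(+1); best=1120 via (D,hash)
  {ABC}: card=7500; try (B,hash)→3500, (B,merge)→4100, (B,nl_idx)→10500, (A,hash)→14200, (B,nl)→16950, (A,nl_idx)→89300 …(+2); best=3500 via (B,hash)
  {ACD}: card=750; try (D,hash)→2820, (D,nl_idx)→3600, (D,merge)→3720, (A,hash)→4520, (A,nl_idx)→9870, (D,nl)→10950 …(+2); best=2820 via (D,hash)
  {BCD}: card=50000; try (B,hash)→3520, (D,hash)→12520, (B,merge)→12920, (B,nl_idx)→58120, (B,nl)→101120, (D,nl_idx)→111800 …(+2); best=3520 via (B,hash)
  {ABCD}: card=37500; try (B,hash)→4970, (D,hash)→11720, (B,merge)→11870, (B,nl_idx)→45570, (A,hash)→55920, (B,nl)→77820 …(+6); best=4970 via (B,hash)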